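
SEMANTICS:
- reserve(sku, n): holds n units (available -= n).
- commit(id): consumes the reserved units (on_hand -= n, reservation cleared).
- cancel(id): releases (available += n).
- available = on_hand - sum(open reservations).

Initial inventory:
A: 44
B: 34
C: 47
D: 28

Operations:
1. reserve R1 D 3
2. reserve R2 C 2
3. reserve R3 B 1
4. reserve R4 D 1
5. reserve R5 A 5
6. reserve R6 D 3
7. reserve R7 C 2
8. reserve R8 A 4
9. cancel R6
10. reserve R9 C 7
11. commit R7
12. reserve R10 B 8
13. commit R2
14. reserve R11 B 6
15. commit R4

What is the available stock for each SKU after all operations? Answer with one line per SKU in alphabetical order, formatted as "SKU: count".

Answer: A: 35
B: 19
C: 36
D: 24

Derivation:
Step 1: reserve R1 D 3 -> on_hand[A=44 B=34 C=47 D=28] avail[A=44 B=34 C=47 D=25] open={R1}
Step 2: reserve R2 C 2 -> on_hand[A=44 B=34 C=47 D=28] avail[A=44 B=34 C=45 D=25] open={R1,R2}
Step 3: reserve R3 B 1 -> on_hand[A=44 B=34 C=47 D=28] avail[A=44 B=33 C=45 D=25] open={R1,R2,R3}
Step 4: reserve R4 D 1 -> on_hand[A=44 B=34 C=47 D=28] avail[A=44 B=33 C=45 D=24] open={R1,R2,R3,R4}
Step 5: reserve R5 A 5 -> on_hand[A=44 B=34 C=47 D=28] avail[A=39 B=33 C=45 D=24] open={R1,R2,R3,R4,R5}
Step 6: reserve R6 D 3 -> on_hand[A=44 B=34 C=47 D=28] avail[A=39 B=33 C=45 D=21] open={R1,R2,R3,R4,R5,R6}
Step 7: reserve R7 C 2 -> on_hand[A=44 B=34 C=47 D=28] avail[A=39 B=33 C=43 D=21] open={R1,R2,R3,R4,R5,R6,R7}
Step 8: reserve R8 A 4 -> on_hand[A=44 B=34 C=47 D=28] avail[A=35 B=33 C=43 D=21] open={R1,R2,R3,R4,R5,R6,R7,R8}
Step 9: cancel R6 -> on_hand[A=44 B=34 C=47 D=28] avail[A=35 B=33 C=43 D=24] open={R1,R2,R3,R4,R5,R7,R8}
Step 10: reserve R9 C 7 -> on_hand[A=44 B=34 C=47 D=28] avail[A=35 B=33 C=36 D=24] open={R1,R2,R3,R4,R5,R7,R8,R9}
Step 11: commit R7 -> on_hand[A=44 B=34 C=45 D=28] avail[A=35 B=33 C=36 D=24] open={R1,R2,R3,R4,R5,R8,R9}
Step 12: reserve R10 B 8 -> on_hand[A=44 B=34 C=45 D=28] avail[A=35 B=25 C=36 D=24] open={R1,R10,R2,R3,R4,R5,R8,R9}
Step 13: commit R2 -> on_hand[A=44 B=34 C=43 D=28] avail[A=35 B=25 C=36 D=24] open={R1,R10,R3,R4,R5,R8,R9}
Step 14: reserve R11 B 6 -> on_hand[A=44 B=34 C=43 D=28] avail[A=35 B=19 C=36 D=24] open={R1,R10,R11,R3,R4,R5,R8,R9}
Step 15: commit R4 -> on_hand[A=44 B=34 C=43 D=27] avail[A=35 B=19 C=36 D=24] open={R1,R10,R11,R3,R5,R8,R9}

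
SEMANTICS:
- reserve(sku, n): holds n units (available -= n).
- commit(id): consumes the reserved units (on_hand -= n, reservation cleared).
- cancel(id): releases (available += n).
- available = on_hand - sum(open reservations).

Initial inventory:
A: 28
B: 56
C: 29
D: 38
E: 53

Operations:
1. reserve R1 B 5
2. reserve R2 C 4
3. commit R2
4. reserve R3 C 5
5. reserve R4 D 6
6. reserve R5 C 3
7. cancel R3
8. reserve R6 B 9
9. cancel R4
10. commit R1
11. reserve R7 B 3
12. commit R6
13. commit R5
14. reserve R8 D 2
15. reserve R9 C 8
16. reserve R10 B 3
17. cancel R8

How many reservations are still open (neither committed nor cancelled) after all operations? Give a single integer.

Answer: 3

Derivation:
Step 1: reserve R1 B 5 -> on_hand[A=28 B=56 C=29 D=38 E=53] avail[A=28 B=51 C=29 D=38 E=53] open={R1}
Step 2: reserve R2 C 4 -> on_hand[A=28 B=56 C=29 D=38 E=53] avail[A=28 B=51 C=25 D=38 E=53] open={R1,R2}
Step 3: commit R2 -> on_hand[A=28 B=56 C=25 D=38 E=53] avail[A=28 B=51 C=25 D=38 E=53] open={R1}
Step 4: reserve R3 C 5 -> on_hand[A=28 B=56 C=25 D=38 E=53] avail[A=28 B=51 C=20 D=38 E=53] open={R1,R3}
Step 5: reserve R4 D 6 -> on_hand[A=28 B=56 C=25 D=38 E=53] avail[A=28 B=51 C=20 D=32 E=53] open={R1,R3,R4}
Step 6: reserve R5 C 3 -> on_hand[A=28 B=56 C=25 D=38 E=53] avail[A=28 B=51 C=17 D=32 E=53] open={R1,R3,R4,R5}
Step 7: cancel R3 -> on_hand[A=28 B=56 C=25 D=38 E=53] avail[A=28 B=51 C=22 D=32 E=53] open={R1,R4,R5}
Step 8: reserve R6 B 9 -> on_hand[A=28 B=56 C=25 D=38 E=53] avail[A=28 B=42 C=22 D=32 E=53] open={R1,R4,R5,R6}
Step 9: cancel R4 -> on_hand[A=28 B=56 C=25 D=38 E=53] avail[A=28 B=42 C=22 D=38 E=53] open={R1,R5,R6}
Step 10: commit R1 -> on_hand[A=28 B=51 C=25 D=38 E=53] avail[A=28 B=42 C=22 D=38 E=53] open={R5,R6}
Step 11: reserve R7 B 3 -> on_hand[A=28 B=51 C=25 D=38 E=53] avail[A=28 B=39 C=22 D=38 E=53] open={R5,R6,R7}
Step 12: commit R6 -> on_hand[A=28 B=42 C=25 D=38 E=53] avail[A=28 B=39 C=22 D=38 E=53] open={R5,R7}
Step 13: commit R5 -> on_hand[A=28 B=42 C=22 D=38 E=53] avail[A=28 B=39 C=22 D=38 E=53] open={R7}
Step 14: reserve R8 D 2 -> on_hand[A=28 B=42 C=22 D=38 E=53] avail[A=28 B=39 C=22 D=36 E=53] open={R7,R8}
Step 15: reserve R9 C 8 -> on_hand[A=28 B=42 C=22 D=38 E=53] avail[A=28 B=39 C=14 D=36 E=53] open={R7,R8,R9}
Step 16: reserve R10 B 3 -> on_hand[A=28 B=42 C=22 D=38 E=53] avail[A=28 B=36 C=14 D=36 E=53] open={R10,R7,R8,R9}
Step 17: cancel R8 -> on_hand[A=28 B=42 C=22 D=38 E=53] avail[A=28 B=36 C=14 D=38 E=53] open={R10,R7,R9}
Open reservations: ['R10', 'R7', 'R9'] -> 3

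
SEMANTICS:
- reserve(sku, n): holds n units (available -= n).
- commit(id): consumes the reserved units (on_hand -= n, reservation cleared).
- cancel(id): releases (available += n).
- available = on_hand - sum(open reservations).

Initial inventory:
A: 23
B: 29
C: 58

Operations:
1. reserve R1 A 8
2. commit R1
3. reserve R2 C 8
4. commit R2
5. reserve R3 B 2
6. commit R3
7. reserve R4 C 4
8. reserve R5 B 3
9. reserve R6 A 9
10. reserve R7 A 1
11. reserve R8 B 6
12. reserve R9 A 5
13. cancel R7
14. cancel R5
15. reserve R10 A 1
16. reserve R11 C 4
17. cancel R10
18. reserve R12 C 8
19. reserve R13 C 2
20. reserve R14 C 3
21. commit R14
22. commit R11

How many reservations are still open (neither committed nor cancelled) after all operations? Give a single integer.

Step 1: reserve R1 A 8 -> on_hand[A=23 B=29 C=58] avail[A=15 B=29 C=58] open={R1}
Step 2: commit R1 -> on_hand[A=15 B=29 C=58] avail[A=15 B=29 C=58] open={}
Step 3: reserve R2 C 8 -> on_hand[A=15 B=29 C=58] avail[A=15 B=29 C=50] open={R2}
Step 4: commit R2 -> on_hand[A=15 B=29 C=50] avail[A=15 B=29 C=50] open={}
Step 5: reserve R3 B 2 -> on_hand[A=15 B=29 C=50] avail[A=15 B=27 C=50] open={R3}
Step 6: commit R3 -> on_hand[A=15 B=27 C=50] avail[A=15 B=27 C=50] open={}
Step 7: reserve R4 C 4 -> on_hand[A=15 B=27 C=50] avail[A=15 B=27 C=46] open={R4}
Step 8: reserve R5 B 3 -> on_hand[A=15 B=27 C=50] avail[A=15 B=24 C=46] open={R4,R5}
Step 9: reserve R6 A 9 -> on_hand[A=15 B=27 C=50] avail[A=6 B=24 C=46] open={R4,R5,R6}
Step 10: reserve R7 A 1 -> on_hand[A=15 B=27 C=50] avail[A=5 B=24 C=46] open={R4,R5,R6,R7}
Step 11: reserve R8 B 6 -> on_hand[A=15 B=27 C=50] avail[A=5 B=18 C=46] open={R4,R5,R6,R7,R8}
Step 12: reserve R9 A 5 -> on_hand[A=15 B=27 C=50] avail[A=0 B=18 C=46] open={R4,R5,R6,R7,R8,R9}
Step 13: cancel R7 -> on_hand[A=15 B=27 C=50] avail[A=1 B=18 C=46] open={R4,R5,R6,R8,R9}
Step 14: cancel R5 -> on_hand[A=15 B=27 C=50] avail[A=1 B=21 C=46] open={R4,R6,R8,R9}
Step 15: reserve R10 A 1 -> on_hand[A=15 B=27 C=50] avail[A=0 B=21 C=46] open={R10,R4,R6,R8,R9}
Step 16: reserve R11 C 4 -> on_hand[A=15 B=27 C=50] avail[A=0 B=21 C=42] open={R10,R11,R4,R6,R8,R9}
Step 17: cancel R10 -> on_hand[A=15 B=27 C=50] avail[A=1 B=21 C=42] open={R11,R4,R6,R8,R9}
Step 18: reserve R12 C 8 -> on_hand[A=15 B=27 C=50] avail[A=1 B=21 C=34] open={R11,R12,R4,R6,R8,R9}
Step 19: reserve R13 C 2 -> on_hand[A=15 B=27 C=50] avail[A=1 B=21 C=32] open={R11,R12,R13,R4,R6,R8,R9}
Step 20: reserve R14 C 3 -> on_hand[A=15 B=27 C=50] avail[A=1 B=21 C=29] open={R11,R12,R13,R14,R4,R6,R8,R9}
Step 21: commit R14 -> on_hand[A=15 B=27 C=47] avail[A=1 B=21 C=29] open={R11,R12,R13,R4,R6,R8,R9}
Step 22: commit R11 -> on_hand[A=15 B=27 C=43] avail[A=1 B=21 C=29] open={R12,R13,R4,R6,R8,R9}
Open reservations: ['R12', 'R13', 'R4', 'R6', 'R8', 'R9'] -> 6

Answer: 6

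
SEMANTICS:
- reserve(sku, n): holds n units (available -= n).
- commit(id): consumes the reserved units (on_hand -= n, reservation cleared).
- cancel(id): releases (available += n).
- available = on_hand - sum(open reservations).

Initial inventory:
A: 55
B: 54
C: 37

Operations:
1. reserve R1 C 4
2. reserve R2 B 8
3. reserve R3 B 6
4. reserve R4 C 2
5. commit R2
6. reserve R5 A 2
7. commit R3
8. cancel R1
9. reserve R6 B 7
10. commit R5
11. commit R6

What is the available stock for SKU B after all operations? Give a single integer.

Answer: 33

Derivation:
Step 1: reserve R1 C 4 -> on_hand[A=55 B=54 C=37] avail[A=55 B=54 C=33] open={R1}
Step 2: reserve R2 B 8 -> on_hand[A=55 B=54 C=37] avail[A=55 B=46 C=33] open={R1,R2}
Step 3: reserve R3 B 6 -> on_hand[A=55 B=54 C=37] avail[A=55 B=40 C=33] open={R1,R2,R3}
Step 4: reserve R4 C 2 -> on_hand[A=55 B=54 C=37] avail[A=55 B=40 C=31] open={R1,R2,R3,R4}
Step 5: commit R2 -> on_hand[A=55 B=46 C=37] avail[A=55 B=40 C=31] open={R1,R3,R4}
Step 6: reserve R5 A 2 -> on_hand[A=55 B=46 C=37] avail[A=53 B=40 C=31] open={R1,R3,R4,R5}
Step 7: commit R3 -> on_hand[A=55 B=40 C=37] avail[A=53 B=40 C=31] open={R1,R4,R5}
Step 8: cancel R1 -> on_hand[A=55 B=40 C=37] avail[A=53 B=40 C=35] open={R4,R5}
Step 9: reserve R6 B 7 -> on_hand[A=55 B=40 C=37] avail[A=53 B=33 C=35] open={R4,R5,R6}
Step 10: commit R5 -> on_hand[A=53 B=40 C=37] avail[A=53 B=33 C=35] open={R4,R6}
Step 11: commit R6 -> on_hand[A=53 B=33 C=37] avail[A=53 B=33 C=35] open={R4}
Final available[B] = 33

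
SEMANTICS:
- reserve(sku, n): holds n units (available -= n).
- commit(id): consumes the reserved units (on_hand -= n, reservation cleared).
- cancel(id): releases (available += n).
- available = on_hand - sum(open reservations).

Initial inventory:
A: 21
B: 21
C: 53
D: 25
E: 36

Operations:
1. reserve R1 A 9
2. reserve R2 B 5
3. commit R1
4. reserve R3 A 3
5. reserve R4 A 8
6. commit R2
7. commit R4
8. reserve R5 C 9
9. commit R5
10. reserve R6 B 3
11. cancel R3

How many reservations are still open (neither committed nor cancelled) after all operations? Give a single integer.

Step 1: reserve R1 A 9 -> on_hand[A=21 B=21 C=53 D=25 E=36] avail[A=12 B=21 C=53 D=25 E=36] open={R1}
Step 2: reserve R2 B 5 -> on_hand[A=21 B=21 C=53 D=25 E=36] avail[A=12 B=16 C=53 D=25 E=36] open={R1,R2}
Step 3: commit R1 -> on_hand[A=12 B=21 C=53 D=25 E=36] avail[A=12 B=16 C=53 D=25 E=36] open={R2}
Step 4: reserve R3 A 3 -> on_hand[A=12 B=21 C=53 D=25 E=36] avail[A=9 B=16 C=53 D=25 E=36] open={R2,R3}
Step 5: reserve R4 A 8 -> on_hand[A=12 B=21 C=53 D=25 E=36] avail[A=1 B=16 C=53 D=25 E=36] open={R2,R3,R4}
Step 6: commit R2 -> on_hand[A=12 B=16 C=53 D=25 E=36] avail[A=1 B=16 C=53 D=25 E=36] open={R3,R4}
Step 7: commit R4 -> on_hand[A=4 B=16 C=53 D=25 E=36] avail[A=1 B=16 C=53 D=25 E=36] open={R3}
Step 8: reserve R5 C 9 -> on_hand[A=4 B=16 C=53 D=25 E=36] avail[A=1 B=16 C=44 D=25 E=36] open={R3,R5}
Step 9: commit R5 -> on_hand[A=4 B=16 C=44 D=25 E=36] avail[A=1 B=16 C=44 D=25 E=36] open={R3}
Step 10: reserve R6 B 3 -> on_hand[A=4 B=16 C=44 D=25 E=36] avail[A=1 B=13 C=44 D=25 E=36] open={R3,R6}
Step 11: cancel R3 -> on_hand[A=4 B=16 C=44 D=25 E=36] avail[A=4 B=13 C=44 D=25 E=36] open={R6}
Open reservations: ['R6'] -> 1

Answer: 1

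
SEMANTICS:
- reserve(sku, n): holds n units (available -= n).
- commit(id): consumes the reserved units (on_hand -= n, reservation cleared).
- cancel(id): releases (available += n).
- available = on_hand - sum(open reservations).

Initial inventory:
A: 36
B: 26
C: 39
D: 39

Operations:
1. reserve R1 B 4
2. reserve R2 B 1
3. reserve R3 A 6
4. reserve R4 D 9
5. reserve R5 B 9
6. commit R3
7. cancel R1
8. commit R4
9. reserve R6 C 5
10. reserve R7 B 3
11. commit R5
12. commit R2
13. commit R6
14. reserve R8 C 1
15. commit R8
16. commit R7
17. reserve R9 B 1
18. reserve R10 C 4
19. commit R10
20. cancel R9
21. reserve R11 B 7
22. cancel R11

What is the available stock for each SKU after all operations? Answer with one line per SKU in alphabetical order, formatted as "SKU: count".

Answer: A: 30
B: 13
C: 29
D: 30

Derivation:
Step 1: reserve R1 B 4 -> on_hand[A=36 B=26 C=39 D=39] avail[A=36 B=22 C=39 D=39] open={R1}
Step 2: reserve R2 B 1 -> on_hand[A=36 B=26 C=39 D=39] avail[A=36 B=21 C=39 D=39] open={R1,R2}
Step 3: reserve R3 A 6 -> on_hand[A=36 B=26 C=39 D=39] avail[A=30 B=21 C=39 D=39] open={R1,R2,R3}
Step 4: reserve R4 D 9 -> on_hand[A=36 B=26 C=39 D=39] avail[A=30 B=21 C=39 D=30] open={R1,R2,R3,R4}
Step 5: reserve R5 B 9 -> on_hand[A=36 B=26 C=39 D=39] avail[A=30 B=12 C=39 D=30] open={R1,R2,R3,R4,R5}
Step 6: commit R3 -> on_hand[A=30 B=26 C=39 D=39] avail[A=30 B=12 C=39 D=30] open={R1,R2,R4,R5}
Step 7: cancel R1 -> on_hand[A=30 B=26 C=39 D=39] avail[A=30 B=16 C=39 D=30] open={R2,R4,R5}
Step 8: commit R4 -> on_hand[A=30 B=26 C=39 D=30] avail[A=30 B=16 C=39 D=30] open={R2,R5}
Step 9: reserve R6 C 5 -> on_hand[A=30 B=26 C=39 D=30] avail[A=30 B=16 C=34 D=30] open={R2,R5,R6}
Step 10: reserve R7 B 3 -> on_hand[A=30 B=26 C=39 D=30] avail[A=30 B=13 C=34 D=30] open={R2,R5,R6,R7}
Step 11: commit R5 -> on_hand[A=30 B=17 C=39 D=30] avail[A=30 B=13 C=34 D=30] open={R2,R6,R7}
Step 12: commit R2 -> on_hand[A=30 B=16 C=39 D=30] avail[A=30 B=13 C=34 D=30] open={R6,R7}
Step 13: commit R6 -> on_hand[A=30 B=16 C=34 D=30] avail[A=30 B=13 C=34 D=30] open={R7}
Step 14: reserve R8 C 1 -> on_hand[A=30 B=16 C=34 D=30] avail[A=30 B=13 C=33 D=30] open={R7,R8}
Step 15: commit R8 -> on_hand[A=30 B=16 C=33 D=30] avail[A=30 B=13 C=33 D=30] open={R7}
Step 16: commit R7 -> on_hand[A=30 B=13 C=33 D=30] avail[A=30 B=13 C=33 D=30] open={}
Step 17: reserve R9 B 1 -> on_hand[A=30 B=13 C=33 D=30] avail[A=30 B=12 C=33 D=30] open={R9}
Step 18: reserve R10 C 4 -> on_hand[A=30 B=13 C=33 D=30] avail[A=30 B=12 C=29 D=30] open={R10,R9}
Step 19: commit R10 -> on_hand[A=30 B=13 C=29 D=30] avail[A=30 B=12 C=29 D=30] open={R9}
Step 20: cancel R9 -> on_hand[A=30 B=13 C=29 D=30] avail[A=30 B=13 C=29 D=30] open={}
Step 21: reserve R11 B 7 -> on_hand[A=30 B=13 C=29 D=30] avail[A=30 B=6 C=29 D=30] open={R11}
Step 22: cancel R11 -> on_hand[A=30 B=13 C=29 D=30] avail[A=30 B=13 C=29 D=30] open={}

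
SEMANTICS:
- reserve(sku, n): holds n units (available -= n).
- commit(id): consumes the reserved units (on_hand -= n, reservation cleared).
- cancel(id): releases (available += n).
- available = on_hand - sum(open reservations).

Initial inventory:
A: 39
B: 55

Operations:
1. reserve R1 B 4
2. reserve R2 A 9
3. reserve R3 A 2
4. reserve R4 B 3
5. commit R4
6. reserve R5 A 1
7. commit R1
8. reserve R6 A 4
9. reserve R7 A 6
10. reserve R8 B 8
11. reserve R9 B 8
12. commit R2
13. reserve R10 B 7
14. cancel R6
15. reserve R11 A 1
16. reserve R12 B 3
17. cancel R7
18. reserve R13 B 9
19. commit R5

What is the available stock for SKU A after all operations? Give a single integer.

Answer: 26

Derivation:
Step 1: reserve R1 B 4 -> on_hand[A=39 B=55] avail[A=39 B=51] open={R1}
Step 2: reserve R2 A 9 -> on_hand[A=39 B=55] avail[A=30 B=51] open={R1,R2}
Step 3: reserve R3 A 2 -> on_hand[A=39 B=55] avail[A=28 B=51] open={R1,R2,R3}
Step 4: reserve R4 B 3 -> on_hand[A=39 B=55] avail[A=28 B=48] open={R1,R2,R3,R4}
Step 5: commit R4 -> on_hand[A=39 B=52] avail[A=28 B=48] open={R1,R2,R3}
Step 6: reserve R5 A 1 -> on_hand[A=39 B=52] avail[A=27 B=48] open={R1,R2,R3,R5}
Step 7: commit R1 -> on_hand[A=39 B=48] avail[A=27 B=48] open={R2,R3,R5}
Step 8: reserve R6 A 4 -> on_hand[A=39 B=48] avail[A=23 B=48] open={R2,R3,R5,R6}
Step 9: reserve R7 A 6 -> on_hand[A=39 B=48] avail[A=17 B=48] open={R2,R3,R5,R6,R7}
Step 10: reserve R8 B 8 -> on_hand[A=39 B=48] avail[A=17 B=40] open={R2,R3,R5,R6,R7,R8}
Step 11: reserve R9 B 8 -> on_hand[A=39 B=48] avail[A=17 B=32] open={R2,R3,R5,R6,R7,R8,R9}
Step 12: commit R2 -> on_hand[A=30 B=48] avail[A=17 B=32] open={R3,R5,R6,R7,R8,R9}
Step 13: reserve R10 B 7 -> on_hand[A=30 B=48] avail[A=17 B=25] open={R10,R3,R5,R6,R7,R8,R9}
Step 14: cancel R6 -> on_hand[A=30 B=48] avail[A=21 B=25] open={R10,R3,R5,R7,R8,R9}
Step 15: reserve R11 A 1 -> on_hand[A=30 B=48] avail[A=20 B=25] open={R10,R11,R3,R5,R7,R8,R9}
Step 16: reserve R12 B 3 -> on_hand[A=30 B=48] avail[A=20 B=22] open={R10,R11,R12,R3,R5,R7,R8,R9}
Step 17: cancel R7 -> on_hand[A=30 B=48] avail[A=26 B=22] open={R10,R11,R12,R3,R5,R8,R9}
Step 18: reserve R13 B 9 -> on_hand[A=30 B=48] avail[A=26 B=13] open={R10,R11,R12,R13,R3,R5,R8,R9}
Step 19: commit R5 -> on_hand[A=29 B=48] avail[A=26 B=13] open={R10,R11,R12,R13,R3,R8,R9}
Final available[A] = 26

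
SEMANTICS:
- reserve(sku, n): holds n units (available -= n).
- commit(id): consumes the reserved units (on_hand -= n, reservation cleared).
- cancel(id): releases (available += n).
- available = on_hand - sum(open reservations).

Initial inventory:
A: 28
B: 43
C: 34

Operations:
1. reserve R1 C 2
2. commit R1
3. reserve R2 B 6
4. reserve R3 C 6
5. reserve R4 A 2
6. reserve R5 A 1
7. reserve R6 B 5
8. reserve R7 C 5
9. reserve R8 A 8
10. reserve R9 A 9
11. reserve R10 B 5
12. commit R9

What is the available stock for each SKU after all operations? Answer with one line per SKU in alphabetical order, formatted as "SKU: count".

Answer: A: 8
B: 27
C: 21

Derivation:
Step 1: reserve R1 C 2 -> on_hand[A=28 B=43 C=34] avail[A=28 B=43 C=32] open={R1}
Step 2: commit R1 -> on_hand[A=28 B=43 C=32] avail[A=28 B=43 C=32] open={}
Step 3: reserve R2 B 6 -> on_hand[A=28 B=43 C=32] avail[A=28 B=37 C=32] open={R2}
Step 4: reserve R3 C 6 -> on_hand[A=28 B=43 C=32] avail[A=28 B=37 C=26] open={R2,R3}
Step 5: reserve R4 A 2 -> on_hand[A=28 B=43 C=32] avail[A=26 B=37 C=26] open={R2,R3,R4}
Step 6: reserve R5 A 1 -> on_hand[A=28 B=43 C=32] avail[A=25 B=37 C=26] open={R2,R3,R4,R5}
Step 7: reserve R6 B 5 -> on_hand[A=28 B=43 C=32] avail[A=25 B=32 C=26] open={R2,R3,R4,R5,R6}
Step 8: reserve R7 C 5 -> on_hand[A=28 B=43 C=32] avail[A=25 B=32 C=21] open={R2,R3,R4,R5,R6,R7}
Step 9: reserve R8 A 8 -> on_hand[A=28 B=43 C=32] avail[A=17 B=32 C=21] open={R2,R3,R4,R5,R6,R7,R8}
Step 10: reserve R9 A 9 -> on_hand[A=28 B=43 C=32] avail[A=8 B=32 C=21] open={R2,R3,R4,R5,R6,R7,R8,R9}
Step 11: reserve R10 B 5 -> on_hand[A=28 B=43 C=32] avail[A=8 B=27 C=21] open={R10,R2,R3,R4,R5,R6,R7,R8,R9}
Step 12: commit R9 -> on_hand[A=19 B=43 C=32] avail[A=8 B=27 C=21] open={R10,R2,R3,R4,R5,R6,R7,R8}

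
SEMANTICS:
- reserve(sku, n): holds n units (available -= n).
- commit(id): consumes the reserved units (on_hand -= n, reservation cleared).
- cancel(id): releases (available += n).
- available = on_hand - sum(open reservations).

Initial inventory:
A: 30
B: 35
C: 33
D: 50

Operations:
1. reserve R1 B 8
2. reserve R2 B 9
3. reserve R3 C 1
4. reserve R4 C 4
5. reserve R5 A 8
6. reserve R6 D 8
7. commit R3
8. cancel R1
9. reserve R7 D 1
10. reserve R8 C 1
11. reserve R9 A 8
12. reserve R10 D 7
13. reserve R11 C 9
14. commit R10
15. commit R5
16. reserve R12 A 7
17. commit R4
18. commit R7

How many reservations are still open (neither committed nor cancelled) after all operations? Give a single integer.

Step 1: reserve R1 B 8 -> on_hand[A=30 B=35 C=33 D=50] avail[A=30 B=27 C=33 D=50] open={R1}
Step 2: reserve R2 B 9 -> on_hand[A=30 B=35 C=33 D=50] avail[A=30 B=18 C=33 D=50] open={R1,R2}
Step 3: reserve R3 C 1 -> on_hand[A=30 B=35 C=33 D=50] avail[A=30 B=18 C=32 D=50] open={R1,R2,R3}
Step 4: reserve R4 C 4 -> on_hand[A=30 B=35 C=33 D=50] avail[A=30 B=18 C=28 D=50] open={R1,R2,R3,R4}
Step 5: reserve R5 A 8 -> on_hand[A=30 B=35 C=33 D=50] avail[A=22 B=18 C=28 D=50] open={R1,R2,R3,R4,R5}
Step 6: reserve R6 D 8 -> on_hand[A=30 B=35 C=33 D=50] avail[A=22 B=18 C=28 D=42] open={R1,R2,R3,R4,R5,R6}
Step 7: commit R3 -> on_hand[A=30 B=35 C=32 D=50] avail[A=22 B=18 C=28 D=42] open={R1,R2,R4,R5,R6}
Step 8: cancel R1 -> on_hand[A=30 B=35 C=32 D=50] avail[A=22 B=26 C=28 D=42] open={R2,R4,R5,R6}
Step 9: reserve R7 D 1 -> on_hand[A=30 B=35 C=32 D=50] avail[A=22 B=26 C=28 D=41] open={R2,R4,R5,R6,R7}
Step 10: reserve R8 C 1 -> on_hand[A=30 B=35 C=32 D=50] avail[A=22 B=26 C=27 D=41] open={R2,R4,R5,R6,R7,R8}
Step 11: reserve R9 A 8 -> on_hand[A=30 B=35 C=32 D=50] avail[A=14 B=26 C=27 D=41] open={R2,R4,R5,R6,R7,R8,R9}
Step 12: reserve R10 D 7 -> on_hand[A=30 B=35 C=32 D=50] avail[A=14 B=26 C=27 D=34] open={R10,R2,R4,R5,R6,R7,R8,R9}
Step 13: reserve R11 C 9 -> on_hand[A=30 B=35 C=32 D=50] avail[A=14 B=26 C=18 D=34] open={R10,R11,R2,R4,R5,R6,R7,R8,R9}
Step 14: commit R10 -> on_hand[A=30 B=35 C=32 D=43] avail[A=14 B=26 C=18 D=34] open={R11,R2,R4,R5,R6,R7,R8,R9}
Step 15: commit R5 -> on_hand[A=22 B=35 C=32 D=43] avail[A=14 B=26 C=18 D=34] open={R11,R2,R4,R6,R7,R8,R9}
Step 16: reserve R12 A 7 -> on_hand[A=22 B=35 C=32 D=43] avail[A=7 B=26 C=18 D=34] open={R11,R12,R2,R4,R6,R7,R8,R9}
Step 17: commit R4 -> on_hand[A=22 B=35 C=28 D=43] avail[A=7 B=26 C=18 D=34] open={R11,R12,R2,R6,R7,R8,R9}
Step 18: commit R7 -> on_hand[A=22 B=35 C=28 D=42] avail[A=7 B=26 C=18 D=34] open={R11,R12,R2,R6,R8,R9}
Open reservations: ['R11', 'R12', 'R2', 'R6', 'R8', 'R9'] -> 6

Answer: 6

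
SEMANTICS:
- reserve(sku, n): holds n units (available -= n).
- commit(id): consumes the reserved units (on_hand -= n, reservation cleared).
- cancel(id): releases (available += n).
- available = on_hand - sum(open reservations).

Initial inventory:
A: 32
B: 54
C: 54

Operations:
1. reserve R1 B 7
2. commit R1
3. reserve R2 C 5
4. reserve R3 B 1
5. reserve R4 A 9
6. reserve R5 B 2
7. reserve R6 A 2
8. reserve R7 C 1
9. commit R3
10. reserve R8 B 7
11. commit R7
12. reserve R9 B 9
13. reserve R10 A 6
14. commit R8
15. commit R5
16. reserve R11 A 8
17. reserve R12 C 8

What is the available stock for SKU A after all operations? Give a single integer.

Answer: 7

Derivation:
Step 1: reserve R1 B 7 -> on_hand[A=32 B=54 C=54] avail[A=32 B=47 C=54] open={R1}
Step 2: commit R1 -> on_hand[A=32 B=47 C=54] avail[A=32 B=47 C=54] open={}
Step 3: reserve R2 C 5 -> on_hand[A=32 B=47 C=54] avail[A=32 B=47 C=49] open={R2}
Step 4: reserve R3 B 1 -> on_hand[A=32 B=47 C=54] avail[A=32 B=46 C=49] open={R2,R3}
Step 5: reserve R4 A 9 -> on_hand[A=32 B=47 C=54] avail[A=23 B=46 C=49] open={R2,R3,R4}
Step 6: reserve R5 B 2 -> on_hand[A=32 B=47 C=54] avail[A=23 B=44 C=49] open={R2,R3,R4,R5}
Step 7: reserve R6 A 2 -> on_hand[A=32 B=47 C=54] avail[A=21 B=44 C=49] open={R2,R3,R4,R5,R6}
Step 8: reserve R7 C 1 -> on_hand[A=32 B=47 C=54] avail[A=21 B=44 C=48] open={R2,R3,R4,R5,R6,R7}
Step 9: commit R3 -> on_hand[A=32 B=46 C=54] avail[A=21 B=44 C=48] open={R2,R4,R5,R6,R7}
Step 10: reserve R8 B 7 -> on_hand[A=32 B=46 C=54] avail[A=21 B=37 C=48] open={R2,R4,R5,R6,R7,R8}
Step 11: commit R7 -> on_hand[A=32 B=46 C=53] avail[A=21 B=37 C=48] open={R2,R4,R5,R6,R8}
Step 12: reserve R9 B 9 -> on_hand[A=32 B=46 C=53] avail[A=21 B=28 C=48] open={R2,R4,R5,R6,R8,R9}
Step 13: reserve R10 A 6 -> on_hand[A=32 B=46 C=53] avail[A=15 B=28 C=48] open={R10,R2,R4,R5,R6,R8,R9}
Step 14: commit R8 -> on_hand[A=32 B=39 C=53] avail[A=15 B=28 C=48] open={R10,R2,R4,R5,R6,R9}
Step 15: commit R5 -> on_hand[A=32 B=37 C=53] avail[A=15 B=28 C=48] open={R10,R2,R4,R6,R9}
Step 16: reserve R11 A 8 -> on_hand[A=32 B=37 C=53] avail[A=7 B=28 C=48] open={R10,R11,R2,R4,R6,R9}
Step 17: reserve R12 C 8 -> on_hand[A=32 B=37 C=53] avail[A=7 B=28 C=40] open={R10,R11,R12,R2,R4,R6,R9}
Final available[A] = 7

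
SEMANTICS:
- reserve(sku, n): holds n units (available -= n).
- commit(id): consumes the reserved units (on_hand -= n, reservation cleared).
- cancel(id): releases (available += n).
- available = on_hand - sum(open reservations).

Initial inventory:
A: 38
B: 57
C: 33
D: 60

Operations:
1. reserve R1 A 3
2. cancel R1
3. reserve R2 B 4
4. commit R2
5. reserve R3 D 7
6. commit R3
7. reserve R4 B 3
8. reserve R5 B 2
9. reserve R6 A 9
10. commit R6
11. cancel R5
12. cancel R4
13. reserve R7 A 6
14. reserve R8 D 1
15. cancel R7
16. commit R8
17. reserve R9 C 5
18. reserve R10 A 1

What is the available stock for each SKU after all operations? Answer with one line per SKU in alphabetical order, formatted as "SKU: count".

Answer: A: 28
B: 53
C: 28
D: 52

Derivation:
Step 1: reserve R1 A 3 -> on_hand[A=38 B=57 C=33 D=60] avail[A=35 B=57 C=33 D=60] open={R1}
Step 2: cancel R1 -> on_hand[A=38 B=57 C=33 D=60] avail[A=38 B=57 C=33 D=60] open={}
Step 3: reserve R2 B 4 -> on_hand[A=38 B=57 C=33 D=60] avail[A=38 B=53 C=33 D=60] open={R2}
Step 4: commit R2 -> on_hand[A=38 B=53 C=33 D=60] avail[A=38 B=53 C=33 D=60] open={}
Step 5: reserve R3 D 7 -> on_hand[A=38 B=53 C=33 D=60] avail[A=38 B=53 C=33 D=53] open={R3}
Step 6: commit R3 -> on_hand[A=38 B=53 C=33 D=53] avail[A=38 B=53 C=33 D=53] open={}
Step 7: reserve R4 B 3 -> on_hand[A=38 B=53 C=33 D=53] avail[A=38 B=50 C=33 D=53] open={R4}
Step 8: reserve R5 B 2 -> on_hand[A=38 B=53 C=33 D=53] avail[A=38 B=48 C=33 D=53] open={R4,R5}
Step 9: reserve R6 A 9 -> on_hand[A=38 B=53 C=33 D=53] avail[A=29 B=48 C=33 D=53] open={R4,R5,R6}
Step 10: commit R6 -> on_hand[A=29 B=53 C=33 D=53] avail[A=29 B=48 C=33 D=53] open={R4,R5}
Step 11: cancel R5 -> on_hand[A=29 B=53 C=33 D=53] avail[A=29 B=50 C=33 D=53] open={R4}
Step 12: cancel R4 -> on_hand[A=29 B=53 C=33 D=53] avail[A=29 B=53 C=33 D=53] open={}
Step 13: reserve R7 A 6 -> on_hand[A=29 B=53 C=33 D=53] avail[A=23 B=53 C=33 D=53] open={R7}
Step 14: reserve R8 D 1 -> on_hand[A=29 B=53 C=33 D=53] avail[A=23 B=53 C=33 D=52] open={R7,R8}
Step 15: cancel R7 -> on_hand[A=29 B=53 C=33 D=53] avail[A=29 B=53 C=33 D=52] open={R8}
Step 16: commit R8 -> on_hand[A=29 B=53 C=33 D=52] avail[A=29 B=53 C=33 D=52] open={}
Step 17: reserve R9 C 5 -> on_hand[A=29 B=53 C=33 D=52] avail[A=29 B=53 C=28 D=52] open={R9}
Step 18: reserve R10 A 1 -> on_hand[A=29 B=53 C=33 D=52] avail[A=28 B=53 C=28 D=52] open={R10,R9}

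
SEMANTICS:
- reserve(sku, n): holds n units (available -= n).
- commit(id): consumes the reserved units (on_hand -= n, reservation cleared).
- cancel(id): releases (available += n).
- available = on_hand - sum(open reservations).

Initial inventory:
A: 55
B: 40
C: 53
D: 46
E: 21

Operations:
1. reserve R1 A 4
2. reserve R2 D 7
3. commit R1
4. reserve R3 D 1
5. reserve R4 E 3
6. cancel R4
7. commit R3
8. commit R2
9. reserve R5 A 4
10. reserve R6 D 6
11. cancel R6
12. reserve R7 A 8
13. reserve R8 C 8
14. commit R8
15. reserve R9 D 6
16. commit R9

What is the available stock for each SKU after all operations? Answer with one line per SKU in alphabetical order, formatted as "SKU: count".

Step 1: reserve R1 A 4 -> on_hand[A=55 B=40 C=53 D=46 E=21] avail[A=51 B=40 C=53 D=46 E=21] open={R1}
Step 2: reserve R2 D 7 -> on_hand[A=55 B=40 C=53 D=46 E=21] avail[A=51 B=40 C=53 D=39 E=21] open={R1,R2}
Step 3: commit R1 -> on_hand[A=51 B=40 C=53 D=46 E=21] avail[A=51 B=40 C=53 D=39 E=21] open={R2}
Step 4: reserve R3 D 1 -> on_hand[A=51 B=40 C=53 D=46 E=21] avail[A=51 B=40 C=53 D=38 E=21] open={R2,R3}
Step 5: reserve R4 E 3 -> on_hand[A=51 B=40 C=53 D=46 E=21] avail[A=51 B=40 C=53 D=38 E=18] open={R2,R3,R4}
Step 6: cancel R4 -> on_hand[A=51 B=40 C=53 D=46 E=21] avail[A=51 B=40 C=53 D=38 E=21] open={R2,R3}
Step 7: commit R3 -> on_hand[A=51 B=40 C=53 D=45 E=21] avail[A=51 B=40 C=53 D=38 E=21] open={R2}
Step 8: commit R2 -> on_hand[A=51 B=40 C=53 D=38 E=21] avail[A=51 B=40 C=53 D=38 E=21] open={}
Step 9: reserve R5 A 4 -> on_hand[A=51 B=40 C=53 D=38 E=21] avail[A=47 B=40 C=53 D=38 E=21] open={R5}
Step 10: reserve R6 D 6 -> on_hand[A=51 B=40 C=53 D=38 E=21] avail[A=47 B=40 C=53 D=32 E=21] open={R5,R6}
Step 11: cancel R6 -> on_hand[A=51 B=40 C=53 D=38 E=21] avail[A=47 B=40 C=53 D=38 E=21] open={R5}
Step 12: reserve R7 A 8 -> on_hand[A=51 B=40 C=53 D=38 E=21] avail[A=39 B=40 C=53 D=38 E=21] open={R5,R7}
Step 13: reserve R8 C 8 -> on_hand[A=51 B=40 C=53 D=38 E=21] avail[A=39 B=40 C=45 D=38 E=21] open={R5,R7,R8}
Step 14: commit R8 -> on_hand[A=51 B=40 C=45 D=38 E=21] avail[A=39 B=40 C=45 D=38 E=21] open={R5,R7}
Step 15: reserve R9 D 6 -> on_hand[A=51 B=40 C=45 D=38 E=21] avail[A=39 B=40 C=45 D=32 E=21] open={R5,R7,R9}
Step 16: commit R9 -> on_hand[A=51 B=40 C=45 D=32 E=21] avail[A=39 B=40 C=45 D=32 E=21] open={R5,R7}

Answer: A: 39
B: 40
C: 45
D: 32
E: 21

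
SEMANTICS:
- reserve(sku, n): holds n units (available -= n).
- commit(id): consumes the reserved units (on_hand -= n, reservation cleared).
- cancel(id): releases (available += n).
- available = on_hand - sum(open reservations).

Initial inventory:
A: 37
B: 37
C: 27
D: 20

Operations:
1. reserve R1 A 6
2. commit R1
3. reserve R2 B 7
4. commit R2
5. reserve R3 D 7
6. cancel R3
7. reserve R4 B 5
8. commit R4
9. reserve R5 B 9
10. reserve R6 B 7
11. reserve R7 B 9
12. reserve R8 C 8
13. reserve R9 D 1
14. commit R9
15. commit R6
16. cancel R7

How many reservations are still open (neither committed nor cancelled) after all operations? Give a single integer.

Step 1: reserve R1 A 6 -> on_hand[A=37 B=37 C=27 D=20] avail[A=31 B=37 C=27 D=20] open={R1}
Step 2: commit R1 -> on_hand[A=31 B=37 C=27 D=20] avail[A=31 B=37 C=27 D=20] open={}
Step 3: reserve R2 B 7 -> on_hand[A=31 B=37 C=27 D=20] avail[A=31 B=30 C=27 D=20] open={R2}
Step 4: commit R2 -> on_hand[A=31 B=30 C=27 D=20] avail[A=31 B=30 C=27 D=20] open={}
Step 5: reserve R3 D 7 -> on_hand[A=31 B=30 C=27 D=20] avail[A=31 B=30 C=27 D=13] open={R3}
Step 6: cancel R3 -> on_hand[A=31 B=30 C=27 D=20] avail[A=31 B=30 C=27 D=20] open={}
Step 7: reserve R4 B 5 -> on_hand[A=31 B=30 C=27 D=20] avail[A=31 B=25 C=27 D=20] open={R4}
Step 8: commit R4 -> on_hand[A=31 B=25 C=27 D=20] avail[A=31 B=25 C=27 D=20] open={}
Step 9: reserve R5 B 9 -> on_hand[A=31 B=25 C=27 D=20] avail[A=31 B=16 C=27 D=20] open={R5}
Step 10: reserve R6 B 7 -> on_hand[A=31 B=25 C=27 D=20] avail[A=31 B=9 C=27 D=20] open={R5,R6}
Step 11: reserve R7 B 9 -> on_hand[A=31 B=25 C=27 D=20] avail[A=31 B=0 C=27 D=20] open={R5,R6,R7}
Step 12: reserve R8 C 8 -> on_hand[A=31 B=25 C=27 D=20] avail[A=31 B=0 C=19 D=20] open={R5,R6,R7,R8}
Step 13: reserve R9 D 1 -> on_hand[A=31 B=25 C=27 D=20] avail[A=31 B=0 C=19 D=19] open={R5,R6,R7,R8,R9}
Step 14: commit R9 -> on_hand[A=31 B=25 C=27 D=19] avail[A=31 B=0 C=19 D=19] open={R5,R6,R7,R8}
Step 15: commit R6 -> on_hand[A=31 B=18 C=27 D=19] avail[A=31 B=0 C=19 D=19] open={R5,R7,R8}
Step 16: cancel R7 -> on_hand[A=31 B=18 C=27 D=19] avail[A=31 B=9 C=19 D=19] open={R5,R8}
Open reservations: ['R5', 'R8'] -> 2

Answer: 2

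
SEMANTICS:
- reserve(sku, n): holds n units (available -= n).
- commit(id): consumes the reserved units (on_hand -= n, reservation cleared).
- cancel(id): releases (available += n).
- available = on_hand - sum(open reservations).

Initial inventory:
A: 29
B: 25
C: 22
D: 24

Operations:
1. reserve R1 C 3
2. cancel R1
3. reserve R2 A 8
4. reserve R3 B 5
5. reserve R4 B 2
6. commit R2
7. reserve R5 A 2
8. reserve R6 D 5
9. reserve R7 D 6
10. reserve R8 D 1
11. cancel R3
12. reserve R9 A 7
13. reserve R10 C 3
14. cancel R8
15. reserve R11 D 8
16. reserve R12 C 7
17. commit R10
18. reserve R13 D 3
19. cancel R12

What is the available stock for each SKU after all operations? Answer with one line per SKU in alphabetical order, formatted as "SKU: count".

Step 1: reserve R1 C 3 -> on_hand[A=29 B=25 C=22 D=24] avail[A=29 B=25 C=19 D=24] open={R1}
Step 2: cancel R1 -> on_hand[A=29 B=25 C=22 D=24] avail[A=29 B=25 C=22 D=24] open={}
Step 3: reserve R2 A 8 -> on_hand[A=29 B=25 C=22 D=24] avail[A=21 B=25 C=22 D=24] open={R2}
Step 4: reserve R3 B 5 -> on_hand[A=29 B=25 C=22 D=24] avail[A=21 B=20 C=22 D=24] open={R2,R3}
Step 5: reserve R4 B 2 -> on_hand[A=29 B=25 C=22 D=24] avail[A=21 B=18 C=22 D=24] open={R2,R3,R4}
Step 6: commit R2 -> on_hand[A=21 B=25 C=22 D=24] avail[A=21 B=18 C=22 D=24] open={R3,R4}
Step 7: reserve R5 A 2 -> on_hand[A=21 B=25 C=22 D=24] avail[A=19 B=18 C=22 D=24] open={R3,R4,R5}
Step 8: reserve R6 D 5 -> on_hand[A=21 B=25 C=22 D=24] avail[A=19 B=18 C=22 D=19] open={R3,R4,R5,R6}
Step 9: reserve R7 D 6 -> on_hand[A=21 B=25 C=22 D=24] avail[A=19 B=18 C=22 D=13] open={R3,R4,R5,R6,R7}
Step 10: reserve R8 D 1 -> on_hand[A=21 B=25 C=22 D=24] avail[A=19 B=18 C=22 D=12] open={R3,R4,R5,R6,R7,R8}
Step 11: cancel R3 -> on_hand[A=21 B=25 C=22 D=24] avail[A=19 B=23 C=22 D=12] open={R4,R5,R6,R7,R8}
Step 12: reserve R9 A 7 -> on_hand[A=21 B=25 C=22 D=24] avail[A=12 B=23 C=22 D=12] open={R4,R5,R6,R7,R8,R9}
Step 13: reserve R10 C 3 -> on_hand[A=21 B=25 C=22 D=24] avail[A=12 B=23 C=19 D=12] open={R10,R4,R5,R6,R7,R8,R9}
Step 14: cancel R8 -> on_hand[A=21 B=25 C=22 D=24] avail[A=12 B=23 C=19 D=13] open={R10,R4,R5,R6,R7,R9}
Step 15: reserve R11 D 8 -> on_hand[A=21 B=25 C=22 D=24] avail[A=12 B=23 C=19 D=5] open={R10,R11,R4,R5,R6,R7,R9}
Step 16: reserve R12 C 7 -> on_hand[A=21 B=25 C=22 D=24] avail[A=12 B=23 C=12 D=5] open={R10,R11,R12,R4,R5,R6,R7,R9}
Step 17: commit R10 -> on_hand[A=21 B=25 C=19 D=24] avail[A=12 B=23 C=12 D=5] open={R11,R12,R4,R5,R6,R7,R9}
Step 18: reserve R13 D 3 -> on_hand[A=21 B=25 C=19 D=24] avail[A=12 B=23 C=12 D=2] open={R11,R12,R13,R4,R5,R6,R7,R9}
Step 19: cancel R12 -> on_hand[A=21 B=25 C=19 D=24] avail[A=12 B=23 C=19 D=2] open={R11,R13,R4,R5,R6,R7,R9}

Answer: A: 12
B: 23
C: 19
D: 2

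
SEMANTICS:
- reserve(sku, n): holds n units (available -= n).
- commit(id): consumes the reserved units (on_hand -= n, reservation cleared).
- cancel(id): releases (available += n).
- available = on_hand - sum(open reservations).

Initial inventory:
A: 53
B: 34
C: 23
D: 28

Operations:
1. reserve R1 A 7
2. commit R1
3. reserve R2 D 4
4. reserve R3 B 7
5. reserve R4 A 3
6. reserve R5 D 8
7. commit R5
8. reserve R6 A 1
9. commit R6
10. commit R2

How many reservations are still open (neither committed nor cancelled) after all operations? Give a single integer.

Step 1: reserve R1 A 7 -> on_hand[A=53 B=34 C=23 D=28] avail[A=46 B=34 C=23 D=28] open={R1}
Step 2: commit R1 -> on_hand[A=46 B=34 C=23 D=28] avail[A=46 B=34 C=23 D=28] open={}
Step 3: reserve R2 D 4 -> on_hand[A=46 B=34 C=23 D=28] avail[A=46 B=34 C=23 D=24] open={R2}
Step 4: reserve R3 B 7 -> on_hand[A=46 B=34 C=23 D=28] avail[A=46 B=27 C=23 D=24] open={R2,R3}
Step 5: reserve R4 A 3 -> on_hand[A=46 B=34 C=23 D=28] avail[A=43 B=27 C=23 D=24] open={R2,R3,R4}
Step 6: reserve R5 D 8 -> on_hand[A=46 B=34 C=23 D=28] avail[A=43 B=27 C=23 D=16] open={R2,R3,R4,R5}
Step 7: commit R5 -> on_hand[A=46 B=34 C=23 D=20] avail[A=43 B=27 C=23 D=16] open={R2,R3,R4}
Step 8: reserve R6 A 1 -> on_hand[A=46 B=34 C=23 D=20] avail[A=42 B=27 C=23 D=16] open={R2,R3,R4,R6}
Step 9: commit R6 -> on_hand[A=45 B=34 C=23 D=20] avail[A=42 B=27 C=23 D=16] open={R2,R3,R4}
Step 10: commit R2 -> on_hand[A=45 B=34 C=23 D=16] avail[A=42 B=27 C=23 D=16] open={R3,R4}
Open reservations: ['R3', 'R4'] -> 2

Answer: 2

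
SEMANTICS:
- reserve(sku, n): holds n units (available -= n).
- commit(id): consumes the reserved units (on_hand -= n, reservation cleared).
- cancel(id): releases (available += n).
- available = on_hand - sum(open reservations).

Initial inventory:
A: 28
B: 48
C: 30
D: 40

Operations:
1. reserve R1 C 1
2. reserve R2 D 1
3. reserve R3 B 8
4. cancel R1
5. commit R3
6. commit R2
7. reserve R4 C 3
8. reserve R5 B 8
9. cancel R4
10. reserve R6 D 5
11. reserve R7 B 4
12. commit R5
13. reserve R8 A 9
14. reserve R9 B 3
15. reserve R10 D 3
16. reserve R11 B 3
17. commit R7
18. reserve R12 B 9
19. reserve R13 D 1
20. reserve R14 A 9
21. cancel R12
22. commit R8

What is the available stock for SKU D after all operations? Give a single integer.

Step 1: reserve R1 C 1 -> on_hand[A=28 B=48 C=30 D=40] avail[A=28 B=48 C=29 D=40] open={R1}
Step 2: reserve R2 D 1 -> on_hand[A=28 B=48 C=30 D=40] avail[A=28 B=48 C=29 D=39] open={R1,R2}
Step 3: reserve R3 B 8 -> on_hand[A=28 B=48 C=30 D=40] avail[A=28 B=40 C=29 D=39] open={R1,R2,R3}
Step 4: cancel R1 -> on_hand[A=28 B=48 C=30 D=40] avail[A=28 B=40 C=30 D=39] open={R2,R3}
Step 5: commit R3 -> on_hand[A=28 B=40 C=30 D=40] avail[A=28 B=40 C=30 D=39] open={R2}
Step 6: commit R2 -> on_hand[A=28 B=40 C=30 D=39] avail[A=28 B=40 C=30 D=39] open={}
Step 7: reserve R4 C 3 -> on_hand[A=28 B=40 C=30 D=39] avail[A=28 B=40 C=27 D=39] open={R4}
Step 8: reserve R5 B 8 -> on_hand[A=28 B=40 C=30 D=39] avail[A=28 B=32 C=27 D=39] open={R4,R5}
Step 9: cancel R4 -> on_hand[A=28 B=40 C=30 D=39] avail[A=28 B=32 C=30 D=39] open={R5}
Step 10: reserve R6 D 5 -> on_hand[A=28 B=40 C=30 D=39] avail[A=28 B=32 C=30 D=34] open={R5,R6}
Step 11: reserve R7 B 4 -> on_hand[A=28 B=40 C=30 D=39] avail[A=28 B=28 C=30 D=34] open={R5,R6,R7}
Step 12: commit R5 -> on_hand[A=28 B=32 C=30 D=39] avail[A=28 B=28 C=30 D=34] open={R6,R7}
Step 13: reserve R8 A 9 -> on_hand[A=28 B=32 C=30 D=39] avail[A=19 B=28 C=30 D=34] open={R6,R7,R8}
Step 14: reserve R9 B 3 -> on_hand[A=28 B=32 C=30 D=39] avail[A=19 B=25 C=30 D=34] open={R6,R7,R8,R9}
Step 15: reserve R10 D 3 -> on_hand[A=28 B=32 C=30 D=39] avail[A=19 B=25 C=30 D=31] open={R10,R6,R7,R8,R9}
Step 16: reserve R11 B 3 -> on_hand[A=28 B=32 C=30 D=39] avail[A=19 B=22 C=30 D=31] open={R10,R11,R6,R7,R8,R9}
Step 17: commit R7 -> on_hand[A=28 B=28 C=30 D=39] avail[A=19 B=22 C=30 D=31] open={R10,R11,R6,R8,R9}
Step 18: reserve R12 B 9 -> on_hand[A=28 B=28 C=30 D=39] avail[A=19 B=13 C=30 D=31] open={R10,R11,R12,R6,R8,R9}
Step 19: reserve R13 D 1 -> on_hand[A=28 B=28 C=30 D=39] avail[A=19 B=13 C=30 D=30] open={R10,R11,R12,R13,R6,R8,R9}
Step 20: reserve R14 A 9 -> on_hand[A=28 B=28 C=30 D=39] avail[A=10 B=13 C=30 D=30] open={R10,R11,R12,R13,R14,R6,R8,R9}
Step 21: cancel R12 -> on_hand[A=28 B=28 C=30 D=39] avail[A=10 B=22 C=30 D=30] open={R10,R11,R13,R14,R6,R8,R9}
Step 22: commit R8 -> on_hand[A=19 B=28 C=30 D=39] avail[A=10 B=22 C=30 D=30] open={R10,R11,R13,R14,R6,R9}
Final available[D] = 30

Answer: 30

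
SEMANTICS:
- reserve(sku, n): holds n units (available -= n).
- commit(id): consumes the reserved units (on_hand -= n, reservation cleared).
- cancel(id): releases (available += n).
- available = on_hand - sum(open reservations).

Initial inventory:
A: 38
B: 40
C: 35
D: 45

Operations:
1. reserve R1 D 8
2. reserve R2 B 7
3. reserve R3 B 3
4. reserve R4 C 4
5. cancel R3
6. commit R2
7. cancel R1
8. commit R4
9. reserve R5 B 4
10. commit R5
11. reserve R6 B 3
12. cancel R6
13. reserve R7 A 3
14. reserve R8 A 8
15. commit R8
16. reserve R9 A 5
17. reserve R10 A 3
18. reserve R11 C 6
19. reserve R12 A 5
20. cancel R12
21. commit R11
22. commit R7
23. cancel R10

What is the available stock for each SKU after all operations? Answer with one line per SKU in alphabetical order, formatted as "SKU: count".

Step 1: reserve R1 D 8 -> on_hand[A=38 B=40 C=35 D=45] avail[A=38 B=40 C=35 D=37] open={R1}
Step 2: reserve R2 B 7 -> on_hand[A=38 B=40 C=35 D=45] avail[A=38 B=33 C=35 D=37] open={R1,R2}
Step 3: reserve R3 B 3 -> on_hand[A=38 B=40 C=35 D=45] avail[A=38 B=30 C=35 D=37] open={R1,R2,R3}
Step 4: reserve R4 C 4 -> on_hand[A=38 B=40 C=35 D=45] avail[A=38 B=30 C=31 D=37] open={R1,R2,R3,R4}
Step 5: cancel R3 -> on_hand[A=38 B=40 C=35 D=45] avail[A=38 B=33 C=31 D=37] open={R1,R2,R4}
Step 6: commit R2 -> on_hand[A=38 B=33 C=35 D=45] avail[A=38 B=33 C=31 D=37] open={R1,R4}
Step 7: cancel R1 -> on_hand[A=38 B=33 C=35 D=45] avail[A=38 B=33 C=31 D=45] open={R4}
Step 8: commit R4 -> on_hand[A=38 B=33 C=31 D=45] avail[A=38 B=33 C=31 D=45] open={}
Step 9: reserve R5 B 4 -> on_hand[A=38 B=33 C=31 D=45] avail[A=38 B=29 C=31 D=45] open={R5}
Step 10: commit R5 -> on_hand[A=38 B=29 C=31 D=45] avail[A=38 B=29 C=31 D=45] open={}
Step 11: reserve R6 B 3 -> on_hand[A=38 B=29 C=31 D=45] avail[A=38 B=26 C=31 D=45] open={R6}
Step 12: cancel R6 -> on_hand[A=38 B=29 C=31 D=45] avail[A=38 B=29 C=31 D=45] open={}
Step 13: reserve R7 A 3 -> on_hand[A=38 B=29 C=31 D=45] avail[A=35 B=29 C=31 D=45] open={R7}
Step 14: reserve R8 A 8 -> on_hand[A=38 B=29 C=31 D=45] avail[A=27 B=29 C=31 D=45] open={R7,R8}
Step 15: commit R8 -> on_hand[A=30 B=29 C=31 D=45] avail[A=27 B=29 C=31 D=45] open={R7}
Step 16: reserve R9 A 5 -> on_hand[A=30 B=29 C=31 D=45] avail[A=22 B=29 C=31 D=45] open={R7,R9}
Step 17: reserve R10 A 3 -> on_hand[A=30 B=29 C=31 D=45] avail[A=19 B=29 C=31 D=45] open={R10,R7,R9}
Step 18: reserve R11 C 6 -> on_hand[A=30 B=29 C=31 D=45] avail[A=19 B=29 C=25 D=45] open={R10,R11,R7,R9}
Step 19: reserve R12 A 5 -> on_hand[A=30 B=29 C=31 D=45] avail[A=14 B=29 C=25 D=45] open={R10,R11,R12,R7,R9}
Step 20: cancel R12 -> on_hand[A=30 B=29 C=31 D=45] avail[A=19 B=29 C=25 D=45] open={R10,R11,R7,R9}
Step 21: commit R11 -> on_hand[A=30 B=29 C=25 D=45] avail[A=19 B=29 C=25 D=45] open={R10,R7,R9}
Step 22: commit R7 -> on_hand[A=27 B=29 C=25 D=45] avail[A=19 B=29 C=25 D=45] open={R10,R9}
Step 23: cancel R10 -> on_hand[A=27 B=29 C=25 D=45] avail[A=22 B=29 C=25 D=45] open={R9}

Answer: A: 22
B: 29
C: 25
D: 45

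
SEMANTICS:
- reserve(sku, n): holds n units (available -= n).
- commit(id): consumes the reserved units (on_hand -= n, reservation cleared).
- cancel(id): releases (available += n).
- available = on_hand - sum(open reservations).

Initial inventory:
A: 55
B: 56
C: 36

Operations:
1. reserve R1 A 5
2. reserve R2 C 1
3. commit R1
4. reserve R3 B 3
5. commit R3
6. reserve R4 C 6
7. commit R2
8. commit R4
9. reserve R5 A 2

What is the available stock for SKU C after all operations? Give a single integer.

Step 1: reserve R1 A 5 -> on_hand[A=55 B=56 C=36] avail[A=50 B=56 C=36] open={R1}
Step 2: reserve R2 C 1 -> on_hand[A=55 B=56 C=36] avail[A=50 B=56 C=35] open={R1,R2}
Step 3: commit R1 -> on_hand[A=50 B=56 C=36] avail[A=50 B=56 C=35] open={R2}
Step 4: reserve R3 B 3 -> on_hand[A=50 B=56 C=36] avail[A=50 B=53 C=35] open={R2,R3}
Step 5: commit R3 -> on_hand[A=50 B=53 C=36] avail[A=50 B=53 C=35] open={R2}
Step 6: reserve R4 C 6 -> on_hand[A=50 B=53 C=36] avail[A=50 B=53 C=29] open={R2,R4}
Step 7: commit R2 -> on_hand[A=50 B=53 C=35] avail[A=50 B=53 C=29] open={R4}
Step 8: commit R4 -> on_hand[A=50 B=53 C=29] avail[A=50 B=53 C=29] open={}
Step 9: reserve R5 A 2 -> on_hand[A=50 B=53 C=29] avail[A=48 B=53 C=29] open={R5}
Final available[C] = 29

Answer: 29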